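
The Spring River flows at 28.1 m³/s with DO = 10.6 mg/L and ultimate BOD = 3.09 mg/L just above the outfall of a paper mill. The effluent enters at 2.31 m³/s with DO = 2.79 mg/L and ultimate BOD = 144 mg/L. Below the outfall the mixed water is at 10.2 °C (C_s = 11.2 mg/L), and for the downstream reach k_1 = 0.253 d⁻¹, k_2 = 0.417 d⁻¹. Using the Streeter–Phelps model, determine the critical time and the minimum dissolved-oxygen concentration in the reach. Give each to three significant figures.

Mixed DO = (28.1×10.6 + 2.31×2.79)/(28.1+2.31) = 304.3/30.41 = 10.01 mg/L.
Mixed L₀ = (28.1×3.09 + 2.31×144)/(30.41) = 419.5/30.41 = 13.79 mg/L.
Initial deficit D₀ = C_s − DO₀ = 11.2 − 10.01 = 1.193 mg/L.
t_c = (1/0.1640) ln[(0.417/0.253)(1 − 1.193×0.1640/(0.253×13.79))] = 6.098 × ln(1.556) = 2.695 d.
D_c = (0.253/0.417) × 13.79 × e^(−0.253×2.695) = 0.6067 × 13.79 × 0.5057 = 4.232 mg/L.
Minimum DO = 11.2 − 4.232 = 6.968 mg/L.

t_c ≈ 2.70 d; minimum DO ≈ 6.97 mg/L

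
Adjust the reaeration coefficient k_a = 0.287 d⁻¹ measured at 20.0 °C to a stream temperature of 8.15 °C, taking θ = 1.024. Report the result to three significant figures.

k_a(T₂) = k_a(T₁) · θ^(T₂−T₁) = 0.287 × 1.024^(8.15−20.0)
= 0.287 × 1.024^-11.8 = 0.287 × 0.7550 = 0.2167 d⁻¹.

k_a ≈ 0.217 d⁻¹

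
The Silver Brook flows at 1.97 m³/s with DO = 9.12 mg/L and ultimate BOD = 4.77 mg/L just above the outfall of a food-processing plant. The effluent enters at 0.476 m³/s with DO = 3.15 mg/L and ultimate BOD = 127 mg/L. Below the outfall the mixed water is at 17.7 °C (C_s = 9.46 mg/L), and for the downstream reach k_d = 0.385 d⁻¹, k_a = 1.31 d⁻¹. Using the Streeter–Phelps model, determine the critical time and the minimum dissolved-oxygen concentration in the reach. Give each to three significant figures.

Mixed DO = (1.97×9.12 + 0.476×3.15)/(1.97+0.476) = 19.47/2.446 = 7.958 mg/L.
Mixed L₀ = (1.97×4.77 + 0.476×127)/(2.446) = 69.85/2.446 = 28.56 mg/L.
Initial deficit D₀ = C_s − DO₀ = 9.46 − 7.958 = 1.502 mg/L.
t_c = (1/0.9250) ln[(1.31/0.385)(1 − 1.502×0.9250/(0.385×28.56))] = 1.081 × ln(2.973) = 1.178 d.
D_c = (0.385/1.31) × 28.56 × e^(−0.385×1.178) = 0.2939 × 28.56 × 0.6354 = 5.333 mg/L.
Minimum DO = 9.46 − 5.333 = 4.127 mg/L.

t_c ≈ 1.18 d; minimum DO ≈ 4.13 mg/L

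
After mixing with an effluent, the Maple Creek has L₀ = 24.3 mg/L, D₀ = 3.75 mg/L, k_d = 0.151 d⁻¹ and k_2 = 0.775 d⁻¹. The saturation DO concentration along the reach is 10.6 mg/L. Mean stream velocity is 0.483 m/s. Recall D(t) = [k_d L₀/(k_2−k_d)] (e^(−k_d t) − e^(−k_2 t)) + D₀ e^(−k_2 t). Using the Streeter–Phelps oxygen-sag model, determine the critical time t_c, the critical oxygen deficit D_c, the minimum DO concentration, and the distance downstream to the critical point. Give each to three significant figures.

With k_2/k_d = 5.132 and 1 − D₀(k_2−k_d)/(k_d L₀) = 0.3623,
t_c = ln(5.132 × 0.3623) / (0.775 − 0.151) = ln(1.859) / 0.6240 = 0.6202/0.6240 = 0.9940 d.
L(t_c) = L₀ e^(−k_d t_c) = 24.3 × 0.8606 = 20.91 mg/L, and at the critical point k_2 D_c = k_d L, so D_c = (0.151/0.775) × 20.91 = 4.075 mg/L.
Minimum DO = C_s − D_c = 10.6 − 4.075 = 6.525 mg/L.
x_c = v t_c = 0.483 m/s × 0.9940 d × 86400 s/d = 41480 m ≈ 41.5 km.

t_c ≈ 0.994 d; D_c ≈ 4.07 mg/L; min DO ≈ 6.53 mg/L; x_c ≈ 41.5 km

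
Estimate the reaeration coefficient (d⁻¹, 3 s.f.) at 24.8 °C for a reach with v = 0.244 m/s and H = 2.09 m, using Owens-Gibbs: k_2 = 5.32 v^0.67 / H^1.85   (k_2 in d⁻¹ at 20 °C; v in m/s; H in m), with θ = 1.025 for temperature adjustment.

k_2(20) = 5.32 × 0.244^0.67 / 2.09^1.85 = 5.32 × 0.3886 / 3.911 = 0.5287 d⁻¹.
k_2(24.8) = 0.5287 × 1.025^(24.8−20) = 0.5287 × 1.126 = 0.5952 d⁻¹.

k_2 ≈ 0.595 d⁻¹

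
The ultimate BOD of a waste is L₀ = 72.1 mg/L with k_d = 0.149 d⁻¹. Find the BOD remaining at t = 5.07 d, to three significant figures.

L_t = L₀ e^(−k_d t) = 72.1 × e^(−0.149×5.07) = 72.1 × 0.4698 = 33.87 mg/L.

L ≈ 33.9 mg/L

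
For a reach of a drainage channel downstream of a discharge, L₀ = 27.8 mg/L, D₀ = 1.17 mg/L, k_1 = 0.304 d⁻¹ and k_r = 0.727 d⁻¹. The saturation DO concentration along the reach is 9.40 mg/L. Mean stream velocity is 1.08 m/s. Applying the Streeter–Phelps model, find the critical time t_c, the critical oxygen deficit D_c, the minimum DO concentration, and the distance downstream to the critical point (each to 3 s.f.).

With k_r/k_1 = 2.391 and 1 − D₀(k_r−k_1)/(k_1 L₀) = 0.9414,
t_c = ln(2.391 × 0.9414) / (0.727 − 0.304) = ln(2.251) / 0.4230 = 0.8116/0.4230 = 1.919 d.
L(t_c) = L₀ e^(−k_1 t_c) = 27.8 × 0.5581 = 15.51 mg/L, and at the critical point k_r D_c = k_1 L, so D_c = (0.304/0.727) × 15.51 = 6.488 mg/L.
Minimum DO = C_s − D_c = 9.40 − 6.488 = 2.912 mg/L.
x_c = v t_c = 1.08 m/s × 1.919 d × 86400 s/d = 179000 m ≈ 179 km.

t_c ≈ 1.92 d; D_c ≈ 6.49 mg/L; min DO ≈ 2.91 mg/L; x_c ≈ 179 km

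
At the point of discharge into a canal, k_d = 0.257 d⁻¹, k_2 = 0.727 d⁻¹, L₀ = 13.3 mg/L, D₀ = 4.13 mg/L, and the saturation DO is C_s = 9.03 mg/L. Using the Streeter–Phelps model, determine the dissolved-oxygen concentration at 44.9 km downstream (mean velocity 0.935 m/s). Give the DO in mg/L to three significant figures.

DO ≈ 4.82 mg/L

Travel time t = x/v = 44.9 km / (0.935 m/s) = 44900 m / 0.935 m/s = 48020 s = 0.5558 d.
k_d L₀/(k_2−k_d) = 0.257×13.3/(0.727−0.257) = 3.418/0.4700 = 7.273 mg/L.
e^(−k_d t) = e^(−0.257×0.5558) = 0.8669; e^(−k_2 t) = e^(−0.727×0.5558) = 0.6676.
D = 7.273 × (0.8669 − 0.6676) + 4.13 × 0.6676 = 1.449 + 2.757 = 4.207 mg/L.
DO = C_s − D = 9.03 − 4.207 = 4.823 mg/L.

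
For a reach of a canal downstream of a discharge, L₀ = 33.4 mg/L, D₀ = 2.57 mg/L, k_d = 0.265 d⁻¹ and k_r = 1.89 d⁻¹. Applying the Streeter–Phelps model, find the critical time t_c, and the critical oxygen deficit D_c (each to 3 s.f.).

With k_r/k_d = 7.132 and 1 − D₀(k_r−k_d)/(k_d L₀) = 0.5282,
t_c = ln(7.132 × 0.5282) / (1.89 − 0.265) = ln(3.767) / 1.625 = 1.326/1.625 = 0.8162 d.
D_c = (k_d/k_r) L₀ e^(−k_d t_c) = (0.265/1.89) × 33.4 × e^(−0.265×0.8162) = 0.1402 × 33.4 × 0.8055 = 3.772 mg/L.

t_c ≈ 0.816 d; D_c ≈ 3.77 mg/L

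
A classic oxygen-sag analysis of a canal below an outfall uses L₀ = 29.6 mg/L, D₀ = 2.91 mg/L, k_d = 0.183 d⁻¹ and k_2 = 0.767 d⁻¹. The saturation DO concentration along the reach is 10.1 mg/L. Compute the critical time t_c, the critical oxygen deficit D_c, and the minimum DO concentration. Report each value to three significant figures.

At the critical point dD/dt = 0, so k_d L₀ e^(−k_d t) = k_2 D. Substituting D(t) from the Streeter–Phelps equation and solving for t gives
t_c = ln[(k_2/k_d)(1 − D₀(k_2−k_d)/(k_d L₀))] / (k_2−k_d).
Here k_2−k_d = 0.5840 d⁻¹ and 1 − D₀(k_2−k_d)/(k_d L₀) = 1 − 2.91×0.5840/(0.183×29.6) = 0.6863, so
t_c = ln(4.191 × 0.6863) / 0.5840 = 1.057 / 0.5840 = 1.809 d.
L(t_c) = L₀ e^(−k_d t_c) = 29.6 × 0.7182 = 21.26 mg/L, and at the critical point k_2 D_c = k_d L, so D_c = (0.183/0.767) × 21.26 = 5.072 mg/L.
Minimum DO = C_s − D_c = 10.1 − 5.072 = 5.028 mg/L.

t_c ≈ 1.81 d; D_c ≈ 5.07 mg/L; min DO ≈ 5.03 mg/L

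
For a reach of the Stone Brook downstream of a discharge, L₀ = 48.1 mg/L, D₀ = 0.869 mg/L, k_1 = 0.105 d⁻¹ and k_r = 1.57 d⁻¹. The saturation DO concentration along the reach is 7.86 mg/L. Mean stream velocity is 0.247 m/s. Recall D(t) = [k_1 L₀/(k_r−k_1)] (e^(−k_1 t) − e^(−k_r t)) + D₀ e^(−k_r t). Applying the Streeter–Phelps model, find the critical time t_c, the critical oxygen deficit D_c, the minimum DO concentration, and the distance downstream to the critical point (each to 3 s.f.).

At the critical point dD/dt = 0, so k_1 L₀ e^(−k_1 t) = k_r D. Substituting D(t) from the Streeter–Phelps equation and solving for t gives
t_c = ln[(k_r/k_1)(1 − D₀(k_r−k_1)/(k_1 L₀))] / (k_r−k_1).
Here k_r−k_1 = 1.465 d⁻¹ and 1 − D₀(k_r−k_1)/(k_1 L₀) = 1 − 0.869×1.465/(0.105×48.1) = 0.7479, so
t_c = ln(14.95 × 0.7479) / 1.465 = 2.414 / 1.465 = 1.648 d.
D_c = (k_1/k_r) L₀ e^(−k_1 t_c) = (0.105/1.57) × 48.1 × e^(−0.105×1.648) = 0.06688 × 48.1 × 0.8411 = 2.706 mg/L.
Minimum DO = C_s − D_c = 7.86 − 2.706 = 5.154 mg/L.
x_c = v t_c = 0.247 m/s × 1.648 d × 86400 s/d = 35170 m ≈ 35.2 km.

t_c ≈ 1.65 d; D_c ≈ 2.71 mg/L; min DO ≈ 5.15 mg/L; x_c ≈ 35.2 km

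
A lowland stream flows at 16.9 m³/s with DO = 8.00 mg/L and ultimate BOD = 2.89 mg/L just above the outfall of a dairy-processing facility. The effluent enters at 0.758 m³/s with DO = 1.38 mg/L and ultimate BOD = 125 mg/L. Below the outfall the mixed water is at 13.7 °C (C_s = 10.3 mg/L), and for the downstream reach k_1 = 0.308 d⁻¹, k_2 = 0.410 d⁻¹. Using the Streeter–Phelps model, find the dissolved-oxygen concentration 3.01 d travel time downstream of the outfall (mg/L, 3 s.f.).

DO ≈ 6.98 mg/L

Mixed DO = (16.9×8.00 + 0.758×1.38)/(16.9+0.758) = 136.2/17.66 = 7.716 mg/L.
Mixed L₀ = (16.9×2.89 + 0.758×125)/(17.66) = 143.6/17.66 = 8.132 mg/L.
Initial deficit D₀ = C_s − DO₀ = 10.3 − 7.716 = 2.584 mg/L.
D(3.01) = [0.308×8.132/(0.410−0.308)](e^(−0.308×3.01) − e^(−0.410×3.01)) + 2.584 e^(−0.410×3.01)
= 24.55 × (0.3957 − 0.2911) + 2.584 × 0.2911 = 3.321 mg/L.
DO = 10.3 − 3.321 = 6.979 mg/L.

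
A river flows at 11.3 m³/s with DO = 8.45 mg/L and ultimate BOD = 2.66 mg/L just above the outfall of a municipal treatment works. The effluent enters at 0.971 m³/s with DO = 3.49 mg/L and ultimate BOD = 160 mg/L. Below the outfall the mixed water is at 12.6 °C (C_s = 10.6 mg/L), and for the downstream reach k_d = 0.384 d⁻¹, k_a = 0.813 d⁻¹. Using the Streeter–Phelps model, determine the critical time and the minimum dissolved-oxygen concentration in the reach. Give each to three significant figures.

t_c ≈ 1.26 d; minimum DO ≈ 6.21 mg/L

Mixed DO = (11.3×8.45 + 0.971×3.49)/(11.3+0.971) = 98.87/12.27 = 8.058 mg/L.
Mixed L₀ = (11.3×2.66 + 0.971×160)/(12.27) = 185.4/12.27 = 15.11 mg/L.
Initial deficit D₀ = C_s − DO₀ = 10.6 − 8.058 = 2.542 mg/L.
t_c = (1/0.4290) ln[(0.813/0.384)(1 − 2.542×0.4290/(0.384×15.11))] = 2.331 × ln(1.719) = 1.263 d.
D_c = (0.384/0.813) × 15.11 × e^(−0.384×1.263) = 0.4723 × 15.11 × 0.6157 = 4.394 mg/L.
Minimum DO = 10.6 − 4.394 = 6.206 mg/L.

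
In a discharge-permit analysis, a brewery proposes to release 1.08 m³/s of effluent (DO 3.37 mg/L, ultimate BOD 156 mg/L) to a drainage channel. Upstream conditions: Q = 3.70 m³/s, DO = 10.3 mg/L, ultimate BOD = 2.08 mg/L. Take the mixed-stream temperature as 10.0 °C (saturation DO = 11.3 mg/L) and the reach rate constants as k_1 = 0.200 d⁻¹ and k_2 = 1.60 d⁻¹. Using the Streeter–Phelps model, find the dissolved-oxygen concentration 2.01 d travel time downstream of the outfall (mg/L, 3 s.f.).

Mixed DO = (3.70×10.3 + 1.08×3.37)/(3.70+1.08) = 41.75/4.780 = 8.734 mg/L.
Mixed L₀ = (3.70×2.08 + 1.08×156)/(4.780) = 176.2/4.780 = 36.86 mg/L.
Initial deficit D₀ = C_s − DO₀ = 11.3 − 8.734 = 2.566 mg/L.
D(2.01) = [0.200×36.86/(1.60−0.200)](e^(−0.200×2.01) − e^(−1.60×2.01)) + 2.566 e^(−1.60×2.01)
= 5.265 × (0.6690 − 0.04012) + 2.566 × 0.04012 = 3.414 mg/L.
DO = 11.3 − 3.414 = 7.886 mg/L.

DO ≈ 7.89 mg/L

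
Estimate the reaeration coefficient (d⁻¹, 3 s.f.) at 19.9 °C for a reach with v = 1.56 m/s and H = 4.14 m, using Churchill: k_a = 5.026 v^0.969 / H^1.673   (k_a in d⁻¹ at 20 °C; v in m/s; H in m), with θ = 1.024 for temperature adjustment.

k_a(20) = 5.026 × 1.56^0.969 / 4.14^1.673 = 5.026 × 1.539 / 10.77 = 0.7180 d⁻¹.
k_a(19.9) = 0.7180 × 1.024^(19.9−20) = 0.7180 × 0.9976 = 0.7163 d⁻¹.

k_a ≈ 0.716 d⁻¹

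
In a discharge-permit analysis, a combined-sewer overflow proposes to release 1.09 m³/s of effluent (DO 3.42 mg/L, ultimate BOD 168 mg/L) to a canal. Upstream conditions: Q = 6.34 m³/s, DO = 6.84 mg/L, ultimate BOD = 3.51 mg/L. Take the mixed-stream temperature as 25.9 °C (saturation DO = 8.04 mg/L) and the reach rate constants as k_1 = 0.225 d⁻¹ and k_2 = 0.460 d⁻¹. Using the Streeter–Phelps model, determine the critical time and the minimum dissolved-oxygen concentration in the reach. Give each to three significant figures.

t_c ≈ 2.76 d; minimum DO ≈ 0.775 mg/L

Mixed DO = (6.34×6.84 + 1.09×3.42)/(6.34+1.09) = 47.09/7.430 = 6.338 mg/L.
Mixed L₀ = (6.34×3.51 + 1.09×168)/(7.430) = 205.4/7.430 = 27.64 mg/L.
Initial deficit D₀ = C_s − DO₀ = 8.04 − 6.338 = 1.702 mg/L.
t_c = (1/0.2350) ln[(0.460/0.225)(1 − 1.702×0.2350/(0.225×27.64))] = 4.255 × ln(1.913) = 2.760 d.
D_c = (0.225/0.460) × 27.64 × e^(−0.225×2.760) = 0.4891 × 27.64 × 0.5374 = 7.265 mg/L.
Minimum DO = 8.04 − 7.265 = 0.7747 mg/L.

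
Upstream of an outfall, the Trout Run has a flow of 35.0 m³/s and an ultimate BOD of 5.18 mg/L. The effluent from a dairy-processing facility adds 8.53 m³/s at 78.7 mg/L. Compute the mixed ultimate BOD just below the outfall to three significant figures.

19.6 mg/L

Flow-weighted mixing: C = (Q_r C_r + Q_w C_w)/(Q_r + Q_w)
= (35.0×5.18 + 8.53×78.7)/(35.0 + 8.53) = 852.6/43.53 = 19.59 mg/L.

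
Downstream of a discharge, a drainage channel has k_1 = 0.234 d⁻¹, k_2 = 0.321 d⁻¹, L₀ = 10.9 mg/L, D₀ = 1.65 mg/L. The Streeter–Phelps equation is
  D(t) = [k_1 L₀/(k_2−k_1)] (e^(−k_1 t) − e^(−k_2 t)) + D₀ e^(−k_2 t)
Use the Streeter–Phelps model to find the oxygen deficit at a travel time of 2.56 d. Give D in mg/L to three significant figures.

k_1 L₀/(k_2−k_1) = 0.234×10.9/(0.321−0.234) = 2.551/0.08700 = 29.32 mg/L.
e^(−k_1 t) = e^(−0.234×2.560) = 0.5493; e^(−k_2 t) = e^(−0.321×2.560) = 0.4397.
D = 29.32 × (0.5493 − 0.4397) + 1.65 × 0.4397 = 3.216 + 0.7254 = 3.941 mg/L.

D ≈ 3.94 mg/L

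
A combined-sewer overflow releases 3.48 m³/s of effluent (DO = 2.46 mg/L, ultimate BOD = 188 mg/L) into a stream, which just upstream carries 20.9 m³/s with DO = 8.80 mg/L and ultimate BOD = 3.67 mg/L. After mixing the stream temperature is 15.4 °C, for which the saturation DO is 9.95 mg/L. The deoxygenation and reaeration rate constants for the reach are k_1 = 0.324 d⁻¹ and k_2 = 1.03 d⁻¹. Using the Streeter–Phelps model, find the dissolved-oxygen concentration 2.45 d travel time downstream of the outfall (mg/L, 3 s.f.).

DO ≈ 4.67 mg/L

Mixed DO = (20.9×8.80 + 3.48×2.46)/(20.9+3.48) = 192.5/24.38 = 7.895 mg/L.
Mixed L₀ = (20.9×3.67 + 3.48×188)/(24.38) = 730.9/24.38 = 29.98 mg/L.
Initial deficit D₀ = C_s − DO₀ = 9.95 − 7.895 = 2.055 mg/L.
D(2.45) = [0.324×29.98/(1.03−0.324)](e^(−0.324×2.45) − e^(−1.03×2.45)) + 2.055 e^(−1.03×2.45)
= 13.76 × (0.4521 − 0.08018) + 2.055 × 0.08018 = 5.282 mg/L.
DO = 9.95 − 5.282 = 4.668 mg/L.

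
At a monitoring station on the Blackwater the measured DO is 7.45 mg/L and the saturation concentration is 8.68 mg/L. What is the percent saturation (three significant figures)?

% saturation = C/C_s × 100 = 7.45/8.68 × 100 = 85.8 %.

85.8 % saturation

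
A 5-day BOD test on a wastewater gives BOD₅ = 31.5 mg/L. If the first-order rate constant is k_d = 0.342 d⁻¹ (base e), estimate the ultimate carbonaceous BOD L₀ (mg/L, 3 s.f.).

BOD₅ = L₀(1 − e^(−5k_d)) ⇒ L₀ = BOD₅ / (1 − e^(−5×0.342))
= 31.5 / (1 − 0.1809) = 31.5 / 0.8191 = 38.46 mg/L.

L₀ ≈ 38.5 mg/L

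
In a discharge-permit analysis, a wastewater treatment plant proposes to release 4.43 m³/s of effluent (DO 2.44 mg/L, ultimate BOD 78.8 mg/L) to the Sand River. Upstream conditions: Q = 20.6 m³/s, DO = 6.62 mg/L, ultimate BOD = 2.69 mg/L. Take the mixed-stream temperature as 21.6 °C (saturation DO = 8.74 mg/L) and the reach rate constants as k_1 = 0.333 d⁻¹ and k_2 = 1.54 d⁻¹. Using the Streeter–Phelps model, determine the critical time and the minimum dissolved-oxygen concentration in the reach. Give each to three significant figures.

t_c ≈ 0.419 d; minimum DO ≈ 5.70 mg/L

Mixed DO = (20.6×6.62 + 4.43×2.44)/(20.6+4.43) = 147.2/25.03 = 5.880 mg/L.
Mixed L₀ = (20.6×2.69 + 4.43×78.8)/(25.03) = 404.5/25.03 = 16.16 mg/L.
Initial deficit D₀ = C_s − DO₀ = 8.74 − 5.880 = 2.860 mg/L.
t_c = (1/1.207) ln[(1.54/0.333)(1 − 2.860×1.207/(0.333×16.16))] = 0.8285 × ln(1.658) = 0.4190 d.
D_c = (0.333/1.54) × 16.16 × e^(−0.333×0.4190) = 0.2162 × 16.16 × 0.8698 = 3.039 mg/L.
Minimum DO = 8.74 − 3.039 = 5.701 mg/L.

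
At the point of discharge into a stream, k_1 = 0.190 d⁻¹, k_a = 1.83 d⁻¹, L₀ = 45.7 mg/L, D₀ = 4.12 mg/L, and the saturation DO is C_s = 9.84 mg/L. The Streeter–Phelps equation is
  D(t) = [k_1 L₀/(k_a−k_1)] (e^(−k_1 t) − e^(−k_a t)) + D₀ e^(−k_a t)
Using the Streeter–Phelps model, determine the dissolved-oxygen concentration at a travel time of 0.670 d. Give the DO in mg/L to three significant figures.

k_1 L₀/(k_a−k_1) = 0.190×45.7/(1.83−0.190) = 8.683/1.640 = 5.295 mg/L.
e^(−k_1 t) = e^(−0.190×0.6700) = 0.8805; e^(−k_a t) = e^(−1.83×0.6700) = 0.2934.
D = 5.295 × (0.8805 − 0.2934) + 4.12 × 0.2934 = 3.108 + 1.209 = 4.317 mg/L.
DO = C_s − D = 9.84 − 4.317 = 5.523 mg/L.

DO ≈ 5.52 mg/L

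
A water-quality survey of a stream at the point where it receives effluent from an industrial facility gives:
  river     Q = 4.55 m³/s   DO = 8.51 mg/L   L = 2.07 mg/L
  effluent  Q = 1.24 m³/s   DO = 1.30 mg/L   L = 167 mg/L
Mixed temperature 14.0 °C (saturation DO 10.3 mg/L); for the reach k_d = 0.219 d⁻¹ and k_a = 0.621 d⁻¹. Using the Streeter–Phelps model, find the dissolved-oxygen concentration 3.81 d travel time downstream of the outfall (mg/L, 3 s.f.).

Mixed DO = (4.55×8.51 + 1.24×1.30)/(4.55+1.24) = 40.33/5.790 = 6.966 mg/L.
Mixed L₀ = (4.55×2.07 + 1.24×167)/(5.790) = 216.5/5.790 = 37.39 mg/L.
Initial deficit D₀ = C_s − DO₀ = 10.3 − 6.966 = 3.334 mg/L.
D(3.81) = [0.219×37.39/(0.621−0.219)](e^(−0.219×3.81) − e^(−0.621×3.81)) + 3.334 e^(−0.621×3.81)
= 20.37 × (0.4341 − 0.09385) + 3.334 × 0.09385 = 7.245 mg/L.
DO = 10.3 − 7.245 = 3.055 mg/L.

DO ≈ 3.06 mg/L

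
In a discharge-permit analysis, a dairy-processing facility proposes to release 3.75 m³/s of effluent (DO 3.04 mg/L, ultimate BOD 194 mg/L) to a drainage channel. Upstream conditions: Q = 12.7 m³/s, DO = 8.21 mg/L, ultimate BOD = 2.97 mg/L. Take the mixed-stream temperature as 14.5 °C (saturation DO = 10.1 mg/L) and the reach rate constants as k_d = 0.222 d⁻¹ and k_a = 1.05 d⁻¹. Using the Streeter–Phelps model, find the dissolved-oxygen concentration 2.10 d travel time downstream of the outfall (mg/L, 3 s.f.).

Mixed DO = (12.7×8.21 + 3.75×3.04)/(12.7+3.75) = 115.7/16.45 = 7.031 mg/L.
Mixed L₀ = (12.7×2.97 + 3.75×194)/(16.45) = 765.2/16.45 = 46.52 mg/L.
Initial deficit D₀ = C_s − DO₀ = 10.1 − 7.031 = 3.069 mg/L.
D(2.10) = [0.222×46.52/(1.05−0.222)](e^(−0.222×2.10) − e^(−1.05×2.10)) + 3.069 e^(−1.05×2.10)
= 12.47 × (0.6274 − 0.1103) + 3.069 × 0.1103 = 6.788 mg/L.
DO = 10.1 − 6.788 = 3.312 mg/L.

DO ≈ 3.31 mg/L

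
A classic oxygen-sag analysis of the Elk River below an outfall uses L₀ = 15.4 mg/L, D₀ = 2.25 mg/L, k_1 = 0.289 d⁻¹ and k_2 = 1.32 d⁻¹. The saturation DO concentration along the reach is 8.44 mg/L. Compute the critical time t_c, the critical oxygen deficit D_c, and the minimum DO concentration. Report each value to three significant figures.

At the critical point dD/dt = 0, so k_1 L₀ e^(−k_1 t) = k_2 D. Substituting D(t) from the Streeter–Phelps equation and solving for t gives
t_c = ln[(k_2/k_1)(1 − D₀(k_2−k_1)/(k_1 L₀))] / (k_2−k_1).
Here k_2−k_1 = 1.031 d⁻¹ and 1 − D₀(k_2−k_1)/(k_1 L₀) = 1 − 2.25×1.031/(0.289×15.4) = 0.4788, so
t_c = ln(4.567 × 0.4788) / 1.031 = 0.7824 / 1.031 = 0.7589 d.
D_c = (k_1/k_2) L₀ e^(−k_1 t_c) = (0.289/1.32) × 15.4 × e^(−0.289×0.7589) = 0.2189 × 15.4 × 0.8031 = 2.708 mg/L.
Minimum DO = C_s − D_c = 8.44 − 2.708 = 5.732 mg/L.

t_c ≈ 0.759 d; D_c ≈ 2.71 mg/L; min DO ≈ 5.73 mg/L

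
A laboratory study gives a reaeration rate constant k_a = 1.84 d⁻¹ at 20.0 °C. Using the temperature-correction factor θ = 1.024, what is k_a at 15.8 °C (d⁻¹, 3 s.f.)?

k_a ≈ 1.67 d⁻¹

k_a(T₂) = k_a(T₁) · θ^(T₂−T₁) = 1.84 × 1.024^(15.8−20.0)
= 1.84 × 1.024^-4.20 = 1.84 × 0.9052 = 1.666 d⁻¹.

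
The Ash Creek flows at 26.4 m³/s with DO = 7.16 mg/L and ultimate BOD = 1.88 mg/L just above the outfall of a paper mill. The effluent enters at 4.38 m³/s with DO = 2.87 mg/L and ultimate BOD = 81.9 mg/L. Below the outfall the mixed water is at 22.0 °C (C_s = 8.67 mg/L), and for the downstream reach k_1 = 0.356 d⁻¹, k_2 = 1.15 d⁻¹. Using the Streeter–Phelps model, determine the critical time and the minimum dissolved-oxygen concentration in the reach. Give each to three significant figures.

t_c ≈ 0.922 d; minimum DO ≈ 5.71 mg/L

Mixed DO = (26.4×7.16 + 4.38×2.87)/(26.4+4.38) = 201.6/30.78 = 6.550 mg/L.
Mixed L₀ = (26.4×1.88 + 4.38×81.9)/(30.78) = 408.4/30.78 = 13.27 mg/L.
Initial deficit D₀ = C_s − DO₀ = 8.67 − 6.550 = 2.120 mg/L.
t_c = (1/0.7940) ln[(1.15/0.356)(1 − 2.120×0.7940/(0.356×13.27))] = 1.259 × ln(2.079) = 0.9216 d.
D_c = (0.356/1.15) × 13.27 × e^(−0.356×0.9216) = 0.3096 × 13.27 × 0.7203 = 2.958 mg/L.
Minimum DO = 8.67 − 2.958 = 5.712 mg/L.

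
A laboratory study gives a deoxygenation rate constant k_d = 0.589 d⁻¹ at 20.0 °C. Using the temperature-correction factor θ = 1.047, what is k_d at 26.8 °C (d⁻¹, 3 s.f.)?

k_d(T₂) = k_d(T₁) · θ^(T₂−T₁) = 0.589 × 1.047^(26.8−20.0)
= 0.589 × 1.047^6.80 = 0.589 × 1.367 = 0.8049 d⁻¹.

k_d ≈ 0.805 d⁻¹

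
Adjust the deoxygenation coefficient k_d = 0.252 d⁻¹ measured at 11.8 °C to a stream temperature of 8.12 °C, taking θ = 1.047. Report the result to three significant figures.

k_d(T₂) = k_d(T₁) · θ^(T₂−T₁) = 0.252 × 1.047^(8.12−11.8)
= 0.252 × 1.047^-3.68 = 0.252 × 0.8445 = 0.2128 d⁻¹.

k_d ≈ 0.213 d⁻¹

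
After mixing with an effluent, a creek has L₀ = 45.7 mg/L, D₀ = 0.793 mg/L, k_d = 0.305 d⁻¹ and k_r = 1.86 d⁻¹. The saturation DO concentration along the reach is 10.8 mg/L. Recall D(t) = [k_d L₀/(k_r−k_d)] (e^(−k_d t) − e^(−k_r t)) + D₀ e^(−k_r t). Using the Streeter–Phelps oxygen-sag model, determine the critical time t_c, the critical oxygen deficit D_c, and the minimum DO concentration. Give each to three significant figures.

t_c ≈ 1.10 d; D_c ≈ 5.35 mg/L; min DO ≈ 5.45 mg/L

t_c = [1/(k_r−k_d)] ln[(k_r/k_d)(1 − D₀(k_r−k_d)/(k_d L₀))]
= [1/(1.86−0.305)] ln[(1.86/0.305)(1 − 0.793×1.555/(0.305×45.7))]
= (1/1.555) ln[6.098 × 0.9115] = 0.6431 × ln(5.559) = 0.6431 × 1.715 = 1.103 d.
L(t_c) = L₀ e^(−k_d t_c) = 45.7 × 0.7143 = 32.64 mg/L, and at the critical point k_r D_c = k_d L, so D_c = (0.305/1.86) × 32.64 = 5.353 mg/L.
Minimum DO = C_s − D_c = 10.8 − 5.353 = 5.447 mg/L.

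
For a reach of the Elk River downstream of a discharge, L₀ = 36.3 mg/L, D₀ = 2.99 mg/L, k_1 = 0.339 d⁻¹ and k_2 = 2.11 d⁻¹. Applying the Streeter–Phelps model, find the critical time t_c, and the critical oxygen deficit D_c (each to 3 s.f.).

t_c ≈ 0.715 d; D_c ≈ 4.58 mg/L

With k_2/k_1 = 6.224 and 1 − D₀(k_2−k_1)/(k_1 L₀) = 0.5697,
t_c = ln(6.224 × 0.5697) / (2.11 − 0.339) = ln(3.546) / 1.771 = 1.266/1.771 = 0.7147 d.
L(t_c) = L₀ e^(−k_1 t_c) = 36.3 × 0.7848 = 28.49 mg/L, and at the critical point k_2 D_c = k_1 L, so D_c = (0.339/2.11) × 28.49 = 4.577 mg/L.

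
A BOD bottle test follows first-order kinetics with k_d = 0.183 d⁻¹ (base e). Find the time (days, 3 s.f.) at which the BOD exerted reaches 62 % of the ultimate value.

t ≈ 5.29 d

y/L₀ = 1 − e^(−k_d t) = 0.62 ⇒ e^(−k_d t) = 0.380
t = −ln(0.380) / 0.183 = 0.9676 / 0.183 = 5.287 d.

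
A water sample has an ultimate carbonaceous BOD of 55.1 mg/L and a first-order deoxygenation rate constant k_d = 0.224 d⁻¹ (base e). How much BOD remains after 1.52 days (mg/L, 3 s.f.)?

L ≈ 39.2 mg/L

L_t = L₀ e^(−k_d t) = 55.1 × e^(−0.224×1.52) = 55.1 × 0.7114 = 39.20 mg/L.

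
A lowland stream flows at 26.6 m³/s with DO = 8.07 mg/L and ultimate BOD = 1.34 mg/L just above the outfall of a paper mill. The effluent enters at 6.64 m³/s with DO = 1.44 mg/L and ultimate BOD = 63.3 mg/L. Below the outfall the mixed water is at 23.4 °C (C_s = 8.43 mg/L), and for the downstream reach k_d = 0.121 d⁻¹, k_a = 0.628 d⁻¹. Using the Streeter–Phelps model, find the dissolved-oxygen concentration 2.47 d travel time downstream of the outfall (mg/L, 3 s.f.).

DO ≈ 6.34 mg/L

Mixed DO = (26.6×8.07 + 6.64×1.44)/(26.6+6.64) = 224.2/33.24 = 6.746 mg/L.
Mixed L₀ = (26.6×1.34 + 6.64×63.3)/(33.24) = 456.0/33.24 = 13.72 mg/L.
Initial deficit D₀ = C_s − DO₀ = 8.43 − 6.746 = 1.684 mg/L.
D(2.47) = [0.121×13.72/(0.628−0.121)](e^(−0.121×2.47) − e^(−0.628×2.47)) + 1.684 e^(−0.628×2.47)
= 3.274 × (0.7417 − 0.2120) + 1.684 × 0.2120 = 2.091 mg/L.
DO = 8.43 − 2.091 = 6.339 mg/L.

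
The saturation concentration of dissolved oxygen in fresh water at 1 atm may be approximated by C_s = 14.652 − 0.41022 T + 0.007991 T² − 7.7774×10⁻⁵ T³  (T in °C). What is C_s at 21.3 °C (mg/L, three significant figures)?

C_s = 14.652 − 0.41022×21.3 + 0.007991×21.3² − 7.7774×10⁻⁵×21.3³ = 8.788 mg/L.

C_s ≈ 8.79 mg/L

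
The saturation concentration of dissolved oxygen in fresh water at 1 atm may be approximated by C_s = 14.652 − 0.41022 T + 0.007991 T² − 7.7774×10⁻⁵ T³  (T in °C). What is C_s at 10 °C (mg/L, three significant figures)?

C_s = 14.652 − 0.41022×10 + 0.007991×10² − 7.7774×10⁻⁵×10³ = 11.27 mg/L.

C_s ≈ 11.3 mg/L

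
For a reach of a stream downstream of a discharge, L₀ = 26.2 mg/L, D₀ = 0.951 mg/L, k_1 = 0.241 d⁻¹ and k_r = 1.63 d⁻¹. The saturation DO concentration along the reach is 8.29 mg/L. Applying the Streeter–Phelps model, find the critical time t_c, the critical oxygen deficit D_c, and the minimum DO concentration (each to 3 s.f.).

With k_r/k_1 = 6.763 and 1 − D₀(k_r−k_1)/(k_1 L₀) = 0.7908,
t_c = ln(6.763 × 0.7908) / (1.63 − 0.241) = ln(5.349) / 1.389 = 1.677/1.389 = 1.207 d.
L(t_c) = L₀ e^(−k_1 t_c) = 26.2 × 0.7476 = 19.59 mg/L, and at the critical point k_r D_c = k_1 L, so D_c = (0.241/1.63) × 19.59 = 2.896 mg/L.
Minimum DO = C_s − D_c = 8.29 − 2.896 = 5.394 mg/L.

t_c ≈ 1.21 d; D_c ≈ 2.90 mg/L; min DO ≈ 5.39 mg/L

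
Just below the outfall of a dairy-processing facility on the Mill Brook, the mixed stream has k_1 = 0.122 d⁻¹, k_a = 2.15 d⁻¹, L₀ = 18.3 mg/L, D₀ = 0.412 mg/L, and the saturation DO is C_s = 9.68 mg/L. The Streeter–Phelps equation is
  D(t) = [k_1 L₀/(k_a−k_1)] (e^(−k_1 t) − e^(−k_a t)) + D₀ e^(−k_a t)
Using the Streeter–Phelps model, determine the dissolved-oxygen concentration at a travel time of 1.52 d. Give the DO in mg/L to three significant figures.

k_1 L₀/(k_a−k_1) = 0.122×18.3/(2.15−0.122) = 2.233/2.028 = 1.101 mg/L.
e^(−k_1 t) = e^(−0.122×1.520) = 0.8307; e^(−k_a t) = e^(−2.15×1.520) = 0.03808.
D = 1.101 × (0.8307 − 0.03808) + 0.412 × 0.03808 = 0.8726 + 0.01569 = 0.8883 mg/L.
DO = C_s − D = 9.68 − 0.8883 = 8.792 mg/L.

DO ≈ 8.79 mg/L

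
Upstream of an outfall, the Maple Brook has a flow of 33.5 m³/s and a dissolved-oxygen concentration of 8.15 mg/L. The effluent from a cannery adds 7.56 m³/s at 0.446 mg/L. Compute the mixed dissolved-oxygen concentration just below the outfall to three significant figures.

Flow-weighted mixing: C = (Q_r C_r + Q_w C_w)/(Q_r + Q_w)
= (33.5×8.15 + 7.56×0.446)/(33.5 + 7.56) = 276.4/41.06 = 6.732 mg/L.

6.73 mg/L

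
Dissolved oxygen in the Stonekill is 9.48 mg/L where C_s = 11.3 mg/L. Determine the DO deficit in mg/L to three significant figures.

D = C_s − C = 11.3 − 9.48 = 1.82 mg/L.

D ≈ 1.82 mg/L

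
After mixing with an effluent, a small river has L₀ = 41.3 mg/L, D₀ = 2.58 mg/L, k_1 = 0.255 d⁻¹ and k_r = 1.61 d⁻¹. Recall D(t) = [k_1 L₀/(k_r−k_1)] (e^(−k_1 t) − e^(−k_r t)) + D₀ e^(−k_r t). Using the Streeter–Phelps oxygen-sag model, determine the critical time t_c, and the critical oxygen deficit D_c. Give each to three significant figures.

t_c ≈ 1.06 d; D_c ≈ 4.99 mg/L

At the critical point dD/dt = 0, so k_1 L₀ e^(−k_1 t) = k_r D. Substituting D(t) from the Streeter–Phelps equation and solving for t gives
t_c = ln[(k_r/k_1)(1 − D₀(k_r−k_1)/(k_1 L₀))] / (k_r−k_1).
Here k_r−k_1 = 1.355 d⁻¹ and 1 − D₀(k_r−k_1)/(k_1 L₀) = 1 − 2.58×1.355/(0.255×41.3) = 0.6681, so
t_c = ln(6.314 × 0.6681) / 1.355 = 1.439 / 1.355 = 1.062 d.
L(t_c) = L₀ e^(−k_1 t_c) = 41.3 × 0.7627 = 31.50 mg/L, and at the critical point k_r D_c = k_1 L, so D_c = (0.255/1.61) × 31.50 = 4.989 mg/L.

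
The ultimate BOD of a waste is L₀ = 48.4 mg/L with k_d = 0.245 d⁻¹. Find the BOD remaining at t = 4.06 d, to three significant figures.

L ≈ 17.9 mg/L

L_t = L₀ e^(−k_d t) = 48.4 × e^(−0.245×4.06) = 48.4 × 0.3698 = 17.90 mg/L.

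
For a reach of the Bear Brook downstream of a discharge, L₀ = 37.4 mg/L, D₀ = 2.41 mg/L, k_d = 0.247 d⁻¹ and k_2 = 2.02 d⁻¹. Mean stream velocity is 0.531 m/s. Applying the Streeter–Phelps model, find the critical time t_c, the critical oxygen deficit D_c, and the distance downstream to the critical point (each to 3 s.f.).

t_c ≈ 0.835 d; D_c ≈ 3.72 mg/L; x_c ≈ 38.3 km

With k_2/k_d = 8.178 and 1 − D₀(k_2−k_d)/(k_d L₀) = 0.5375,
t_c = ln(8.178 × 0.5375) / (2.02 − 0.247) = ln(4.395) / 1.773 = 1.481/1.773 = 0.8351 d.
L(t_c) = L₀ e^(−k_d t_c) = 37.4 × 0.8136 = 30.43 mg/L, and at the critical point k_2 D_c = k_d L, so D_c = (0.247/2.02) × 30.43 = 3.721 mg/L.
x_c = v t_c = 0.531 m/s × 0.8351 d × 86400 s/d = 38310 m ≈ 38.3 km.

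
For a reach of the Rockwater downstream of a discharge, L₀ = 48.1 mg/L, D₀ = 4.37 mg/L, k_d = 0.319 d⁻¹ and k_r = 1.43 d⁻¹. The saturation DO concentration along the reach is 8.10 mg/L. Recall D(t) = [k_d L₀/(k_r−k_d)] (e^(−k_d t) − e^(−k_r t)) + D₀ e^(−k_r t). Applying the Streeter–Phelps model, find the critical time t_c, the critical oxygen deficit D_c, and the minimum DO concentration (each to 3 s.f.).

t_c ≈ 1.01 d; D_c ≈ 7.78 mg/L; min DO ≈ 0.320 mg/L

t_c = [1/(k_r−k_d)] ln[(k_r/k_d)(1 − D₀(k_r−k_d)/(k_d L₀))]
= [1/(1.43−0.319)] ln[(1.43/0.319)(1 − 4.37×1.111/(0.319×48.1))]
= (1/1.111) ln[4.483 × 0.6836] = 0.9001 × ln(3.064) = 0.9001 × 1.120 = 1.008 d.
L(t_c) = L₀ e^(−k_d t_c) = 48.1 × 0.7250 = 34.87 mg/L, and at the critical point k_r D_c = k_d L, so D_c = (0.319/1.43) × 34.87 = 7.780 mg/L.
Minimum DO = C_s − D_c = 8.10 − 7.780 = 0.3204 mg/L.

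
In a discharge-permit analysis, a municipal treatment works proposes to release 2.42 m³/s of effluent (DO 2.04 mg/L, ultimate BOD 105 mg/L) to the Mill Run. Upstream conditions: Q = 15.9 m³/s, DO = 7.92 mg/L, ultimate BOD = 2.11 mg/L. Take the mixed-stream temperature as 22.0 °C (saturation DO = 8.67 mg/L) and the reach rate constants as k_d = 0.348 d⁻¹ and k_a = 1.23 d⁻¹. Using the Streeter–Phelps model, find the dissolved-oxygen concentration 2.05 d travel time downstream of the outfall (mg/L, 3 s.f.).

DO ≈ 6.01 mg/L

Mixed DO = (15.9×7.92 + 2.42×2.04)/(15.9+2.42) = 130.9/18.32 = 7.143 mg/L.
Mixed L₀ = (15.9×2.11 + 2.42×105)/(18.32) = 287.6/18.32 = 15.70 mg/L.
Initial deficit D₀ = C_s − DO₀ = 8.67 − 7.143 = 1.527 mg/L.
D(2.05) = [0.348×15.70/(1.23−0.348)](e^(−0.348×2.05) − e^(−1.23×2.05)) + 1.527 e^(−1.23×2.05)
= 6.195 × (0.4900 − 0.08034) + 1.527 × 0.08034 = 2.660 mg/L.
DO = 8.67 − 2.660 = 6.010 mg/L.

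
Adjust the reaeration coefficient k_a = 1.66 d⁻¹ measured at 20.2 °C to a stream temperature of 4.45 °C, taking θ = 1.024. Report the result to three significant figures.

k_a ≈ 1.14 d⁻¹

k_a(T₂) = k_a(T₁) · θ^(T₂−T₁) = 1.66 × 1.024^(4.45−20.2)
= 1.66 × 1.024^-15.8 = 1.66 × 0.6883 = 1.143 d⁻¹.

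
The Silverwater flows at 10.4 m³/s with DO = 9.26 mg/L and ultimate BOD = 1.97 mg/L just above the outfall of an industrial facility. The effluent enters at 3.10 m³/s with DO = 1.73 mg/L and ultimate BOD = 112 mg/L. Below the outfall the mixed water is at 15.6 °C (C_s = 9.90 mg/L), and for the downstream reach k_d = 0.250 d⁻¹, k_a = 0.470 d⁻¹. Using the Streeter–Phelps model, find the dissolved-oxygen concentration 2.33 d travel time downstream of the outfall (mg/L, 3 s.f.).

Mixed DO = (10.4×9.26 + 3.10×1.73)/(10.4+3.10) = 101.7/13.50 = 7.531 mg/L.
Mixed L₀ = (10.4×1.97 + 3.10×112)/(13.50) = 367.7/13.50 = 27.24 mg/L.
Initial deficit D₀ = C_s − DO₀ = 9.90 − 7.531 = 2.369 mg/L.
D(2.33) = [0.250×27.24/(0.470−0.250)](e^(−0.250×2.33) − e^(−0.470×2.33)) + 2.369 e^(−0.470×2.33)
= 30.95 × (0.5585 − 0.3345) + 2.369 × 0.3345 = 7.725 mg/L.
DO = 9.90 − 7.725 = 2.175 mg/L.

DO ≈ 2.17 mg/L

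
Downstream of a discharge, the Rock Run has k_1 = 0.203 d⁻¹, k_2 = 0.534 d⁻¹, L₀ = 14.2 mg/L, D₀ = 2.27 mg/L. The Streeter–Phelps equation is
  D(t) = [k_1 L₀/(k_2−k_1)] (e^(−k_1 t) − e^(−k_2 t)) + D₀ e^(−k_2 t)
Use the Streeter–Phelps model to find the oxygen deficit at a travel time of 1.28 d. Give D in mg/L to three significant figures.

k_1 L₀/(k_2−k_1) = 0.203×14.2/(0.534−0.203) = 2.883/0.3310 = 8.709 mg/L.
e^(−k_1 t) = e^(−0.203×1.280) = 0.7712; e^(−k_2 t) = e^(−0.534×1.280) = 0.5048.
D = 8.709 × (0.7712 − 0.5048) + 2.27 × 0.5048 = 2.319 + 1.146 = 3.465 mg/L.

D ≈ 3.47 mg/L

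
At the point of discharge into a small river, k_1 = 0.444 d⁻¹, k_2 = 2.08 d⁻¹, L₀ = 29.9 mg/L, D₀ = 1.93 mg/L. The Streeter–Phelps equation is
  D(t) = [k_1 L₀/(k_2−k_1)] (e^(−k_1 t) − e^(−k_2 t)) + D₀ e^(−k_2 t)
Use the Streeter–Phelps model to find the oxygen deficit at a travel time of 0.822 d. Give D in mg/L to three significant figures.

k_1 L₀/(k_2−k_1) = 0.444×29.9/(2.08−0.444) = 13.28/1.636 = 8.115 mg/L.
e^(−k_1 t) = e^(−0.444×0.8220) = 0.6942; e^(−k_2 t) = e^(−2.08×0.8220) = 0.1809.
D = 8.115 × (0.6942 − 0.1809) + 1.93 × 0.1809 = 4.165 + 0.3492 = 4.514 mg/L.

D ≈ 4.51 mg/L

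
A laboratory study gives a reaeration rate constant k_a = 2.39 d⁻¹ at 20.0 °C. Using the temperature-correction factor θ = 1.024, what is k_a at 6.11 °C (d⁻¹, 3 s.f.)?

k_a(T₂) = k_a(T₁) · θ^(T₂−T₁) = 2.39 × 1.024^(6.11−20.0)
= 2.39 × 1.024^-13.9 = 2.39 × 0.7193 = 1.719 d⁻¹.

k_a ≈ 1.72 d⁻¹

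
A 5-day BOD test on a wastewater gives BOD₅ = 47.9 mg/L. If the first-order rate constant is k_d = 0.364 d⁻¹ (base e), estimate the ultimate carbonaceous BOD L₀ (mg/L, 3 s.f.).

L₀ ≈ 57.2 mg/L

BOD₅ = L₀(1 − e^(−5k_d)) ⇒ L₀ = BOD₅ / (1 − e^(−5×0.364))
= 47.9 / (1 − 0.1620) = 47.9 / 0.8380 = 57.16 mg/L.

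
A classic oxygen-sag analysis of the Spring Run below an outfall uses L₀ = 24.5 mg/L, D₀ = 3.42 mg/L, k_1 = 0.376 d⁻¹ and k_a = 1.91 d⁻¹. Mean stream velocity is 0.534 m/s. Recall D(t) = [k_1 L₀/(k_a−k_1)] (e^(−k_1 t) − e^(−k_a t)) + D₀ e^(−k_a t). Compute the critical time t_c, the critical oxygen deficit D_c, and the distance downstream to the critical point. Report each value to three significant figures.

t_c ≈ 0.510 d; D_c ≈ 3.98 mg/L; x_c ≈ 23.5 km

t_c = [1/(k_a−k_1)] ln[(k_a/k_1)(1 − D₀(k_a−k_1)/(k_1 L₀))]
= [1/(1.91−0.376)] ln[(1.91/0.376)(1 − 3.42×1.534/(0.376×24.5))]
= (1/1.534) ln[5.080 × 0.4305] = 0.6519 × ln(2.187) = 0.6519 × 0.7824 = 0.5101 d.
L(t_c) = L₀ e^(−k_1 t_c) = 24.5 × 0.8255 = 20.22 mg/L, and at the critical point k_a D_c = k_1 L, so D_c = (0.376/1.91) × 20.22 = 3.981 mg/L.
x_c = v t_c = 0.534 m/s × 0.5101 d × 86400 s/d = 23530 m ≈ 23.5 km.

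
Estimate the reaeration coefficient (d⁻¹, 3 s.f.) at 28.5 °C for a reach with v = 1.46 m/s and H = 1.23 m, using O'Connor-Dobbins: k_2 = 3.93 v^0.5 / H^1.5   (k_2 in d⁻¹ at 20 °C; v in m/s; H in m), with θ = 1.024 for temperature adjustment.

k_2(20) = 3.93 × 1.46^0.5 / 1.23^1.5 = 3.93 × 1.208 / 1.364 = 3.481 d⁻¹.
k_2(28.5) = 3.481 × 1.024^(28.5−20) = 3.481 × 1.223 = 4.259 d⁻¹.

k_2 ≈ 4.26 d⁻¹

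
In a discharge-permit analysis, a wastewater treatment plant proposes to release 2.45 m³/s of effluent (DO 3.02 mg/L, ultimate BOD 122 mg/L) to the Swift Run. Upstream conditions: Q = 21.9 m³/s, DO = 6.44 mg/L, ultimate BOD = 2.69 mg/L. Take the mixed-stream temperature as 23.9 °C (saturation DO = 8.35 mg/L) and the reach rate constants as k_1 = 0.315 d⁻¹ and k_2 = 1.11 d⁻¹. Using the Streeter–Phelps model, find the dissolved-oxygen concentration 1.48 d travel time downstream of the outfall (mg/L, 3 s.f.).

Mixed DO = (21.9×6.44 + 2.45×3.02)/(21.9+2.45) = 148.4/24.35 = 6.096 mg/L.
Mixed L₀ = (21.9×2.69 + 2.45×122)/(24.35) = 357.8/24.35 = 14.69 mg/L.
Initial deficit D₀ = C_s − DO₀ = 8.35 − 6.096 = 2.254 mg/L.
D(1.48) = [0.315×14.69/(1.11−0.315)](e^(−0.315×1.48) − e^(−1.11×1.48)) + 2.254 e^(−1.11×1.48)
= 5.822 × (0.6274 − 0.1934) + 2.254 × 0.1934 = 2.963 mg/L.
DO = 8.35 − 2.963 = 5.387 mg/L.

DO ≈ 5.39 mg/L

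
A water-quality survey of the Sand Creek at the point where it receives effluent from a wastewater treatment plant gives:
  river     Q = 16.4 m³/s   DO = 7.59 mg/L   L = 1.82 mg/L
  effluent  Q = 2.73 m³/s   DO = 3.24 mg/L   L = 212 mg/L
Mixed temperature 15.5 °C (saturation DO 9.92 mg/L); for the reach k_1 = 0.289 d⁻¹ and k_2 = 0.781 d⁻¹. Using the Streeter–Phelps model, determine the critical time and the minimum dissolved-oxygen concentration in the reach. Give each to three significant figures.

Mixed DO = (16.4×7.59 + 2.73×3.24)/(16.4+2.73) = 133.3/19.13 = 6.969 mg/L.
Mixed L₀ = (16.4×1.82 + 2.73×212)/(19.13) = 608.6/19.13 = 31.81 mg/L.
Initial deficit D₀ = C_s − DO₀ = 9.92 − 6.969 = 2.951 mg/L.
t_c = (1/0.4920) ln[(0.781/0.289)(1 − 2.951×0.4920/(0.289×31.81))] = 2.033 × ln(2.276) = 1.671 d.
D_c = (0.289/0.781) × 31.81 × e^(−0.289×1.671) = 0.3700 × 31.81 × 0.6169 = 7.263 mg/L.
Minimum DO = 9.92 − 7.263 = 2.657 mg/L.

t_c ≈ 1.67 d; minimum DO ≈ 2.66 mg/L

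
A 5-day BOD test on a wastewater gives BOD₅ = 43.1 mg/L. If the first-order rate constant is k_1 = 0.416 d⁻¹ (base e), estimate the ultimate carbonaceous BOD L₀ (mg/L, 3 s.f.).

L₀ ≈ 49.3 mg/L

BOD₅ = L₀(1 − e^(−5k_1)) ⇒ L₀ = BOD₅ / (1 − e^(−5×0.416))
= 43.1 / (1 − 0.1249) = 43.1 / 0.8751 = 49.25 mg/L.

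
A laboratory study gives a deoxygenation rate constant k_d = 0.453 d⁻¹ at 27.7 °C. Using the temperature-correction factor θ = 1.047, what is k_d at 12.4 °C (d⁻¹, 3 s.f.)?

k_d ≈ 0.224 d⁻¹

k_d(T₂) = k_d(T₁) · θ^(T₂−T₁) = 0.453 × 1.047^(12.4−27.7)
= 0.453 × 1.047^-15.3 = 0.453 × 0.4952 = 0.2243 d⁻¹.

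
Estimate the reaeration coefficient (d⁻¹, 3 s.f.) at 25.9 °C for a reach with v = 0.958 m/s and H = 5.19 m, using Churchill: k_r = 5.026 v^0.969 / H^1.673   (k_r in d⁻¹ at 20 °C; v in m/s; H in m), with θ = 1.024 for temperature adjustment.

k_r ≈ 0.353 d⁻¹

k_r(20) = 5.026 × 0.958^0.969 / 5.19^1.673 = 5.026 × 0.9593 / 15.72 = 0.3067 d⁻¹.
k_r(25.9) = 0.3067 × 1.024^(25.9−20) = 0.3067 × 1.150 = 0.3527 d⁻¹.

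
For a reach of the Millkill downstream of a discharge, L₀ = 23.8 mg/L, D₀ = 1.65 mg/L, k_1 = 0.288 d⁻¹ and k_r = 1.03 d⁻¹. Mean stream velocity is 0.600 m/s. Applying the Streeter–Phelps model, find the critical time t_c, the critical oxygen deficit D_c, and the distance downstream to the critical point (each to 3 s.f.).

With k_r/k_1 = 3.576 and 1 − D₀(k_r−k_1)/(k_1 L₀) = 0.8214,
t_c = ln(3.576 × 0.8214) / (1.03 − 0.288) = ln(2.938) / 0.7420 = 1.078/0.7420 = 1.452 d.
D_c = (k_1/k_r) L₀ e^(−k_1 t_c) = (0.288/1.03) × 23.8 × e^(−0.288×1.452) = 0.2796 × 23.8 × 0.6582 = 4.380 mg/L.
x_c = v t_c = 0.600 m/s × 1.452 d × 86400 s/d = 75290 m ≈ 75.3 km.

t_c ≈ 1.45 d; D_c ≈ 4.38 mg/L; x_c ≈ 75.3 km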